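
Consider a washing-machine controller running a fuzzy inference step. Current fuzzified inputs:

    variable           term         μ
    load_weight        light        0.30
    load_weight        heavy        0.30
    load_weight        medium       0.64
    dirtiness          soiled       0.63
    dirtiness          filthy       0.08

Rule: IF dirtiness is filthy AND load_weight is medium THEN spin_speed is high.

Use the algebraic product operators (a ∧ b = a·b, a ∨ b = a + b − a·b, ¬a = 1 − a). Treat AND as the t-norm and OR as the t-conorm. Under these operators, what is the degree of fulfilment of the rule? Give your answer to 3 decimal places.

0.051

firing strength: filthy=0.08, medium=0.64; AND[a·b] → w = 0.0512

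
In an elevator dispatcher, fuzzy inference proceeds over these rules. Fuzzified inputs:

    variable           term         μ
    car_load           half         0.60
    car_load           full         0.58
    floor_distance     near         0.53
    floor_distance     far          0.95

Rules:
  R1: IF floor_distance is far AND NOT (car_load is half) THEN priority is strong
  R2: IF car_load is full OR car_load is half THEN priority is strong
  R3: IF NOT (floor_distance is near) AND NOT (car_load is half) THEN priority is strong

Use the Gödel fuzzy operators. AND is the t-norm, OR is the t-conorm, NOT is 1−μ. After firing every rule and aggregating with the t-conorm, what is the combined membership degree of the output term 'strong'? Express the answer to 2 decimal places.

R1: far=0.95, ¬half=1−0.60=0.40; AND[min(a, b)] → w = 0.40
R2: full=0.58, half=0.60; OR[max(a, b)] → w = 0.60
R3: ¬near=1−0.53=0.47, ¬half=1−0.60=0.40; AND[min(a, b)] → w = 0.40
Rules with consequent 'strong': {R1, R2, R3} → strengths 0.40, 0.60, 0.40
Aggregate via t-conorm [max(a, b)]: 0.60

0.60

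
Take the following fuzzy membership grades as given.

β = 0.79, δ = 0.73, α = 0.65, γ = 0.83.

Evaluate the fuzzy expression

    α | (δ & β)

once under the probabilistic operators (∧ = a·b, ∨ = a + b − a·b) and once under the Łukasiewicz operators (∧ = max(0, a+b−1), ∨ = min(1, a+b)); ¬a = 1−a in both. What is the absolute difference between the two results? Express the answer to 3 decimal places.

0.148

Under probabilistic:
  δ & β = a·b on (0.7300, 0.7900) = 0.5767
  α | (δ & β) = a + b − a·b on (0.6500, 0.5767) = 0.8518
  → value = 0.8518
Under Łukasiewicz:
  δ & β = max(0, a+b−1) on (0.73, 0.79) = 0.52
  α | (δ & β) = min(1, a+b) on (0.65, 0.52) = 1.00
  → value = 1.0000
|0.8518 − 1.0000| = 0.148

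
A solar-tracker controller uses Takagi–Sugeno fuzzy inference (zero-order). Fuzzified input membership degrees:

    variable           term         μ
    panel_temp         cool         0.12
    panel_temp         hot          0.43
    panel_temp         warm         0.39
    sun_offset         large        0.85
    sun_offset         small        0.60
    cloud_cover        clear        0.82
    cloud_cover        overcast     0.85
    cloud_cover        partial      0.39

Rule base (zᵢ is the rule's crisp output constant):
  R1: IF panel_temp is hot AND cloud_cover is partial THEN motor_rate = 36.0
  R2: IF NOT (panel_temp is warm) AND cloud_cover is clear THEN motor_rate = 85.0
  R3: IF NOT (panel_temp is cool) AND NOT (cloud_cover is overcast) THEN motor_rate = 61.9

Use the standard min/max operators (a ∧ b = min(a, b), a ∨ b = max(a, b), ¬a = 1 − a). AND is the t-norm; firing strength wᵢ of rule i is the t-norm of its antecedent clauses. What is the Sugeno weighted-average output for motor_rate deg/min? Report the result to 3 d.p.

R1 (z=36.0): hot=0.43, partial=0.39; AND[min(a, b)] → w = 0.39
R2 (z=85.0): ¬warm=1−0.39=0.61, clear=0.82; AND[min(a, b)] → w = 0.61
R3 (z=61.9): ¬cool=1−0.12=0.88, ¬overcast=1−0.85=0.15; AND[min(a, b)] → w = 0.15
Weighted average = (0.39·36.0 + 0.61·85.0 + 0.15·61.9) / (0.39 + 0.61 + 0.15)
  = 75.1750 / 1.1500 = 65.370

65.370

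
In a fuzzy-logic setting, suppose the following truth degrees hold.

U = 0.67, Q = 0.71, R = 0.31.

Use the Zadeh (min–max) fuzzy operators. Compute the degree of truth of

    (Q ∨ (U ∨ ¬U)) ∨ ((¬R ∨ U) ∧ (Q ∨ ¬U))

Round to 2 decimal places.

¬U = 1 − 0.67 = 0.33
U ∨ ¬U = max(a, b) on (0.67, 0.33) = 0.67
Q ∨ (U ∨ ¬U) = max(a, b) on (0.71, 0.67) = 0.71
¬R = 1 − 0.31 = 0.69
¬R ∨ U = max(a, b) on (0.69, 0.67) = 0.69
¬U = 1 − 0.67 = 0.33
Q ∨ ¬U = max(a, b) on (0.71, 0.33) = 0.71
(¬R ∨ U) ∧ (Q ∨ ¬U) = min(a, b) on (0.69, 0.71) = 0.69
(Q ∨ (U ∨ ¬U)) ∨ ((¬R ∨ U) ∧ (Q ∨ ¬U)) = max(a, b) on (0.71, 0.69) = 0.71

0.71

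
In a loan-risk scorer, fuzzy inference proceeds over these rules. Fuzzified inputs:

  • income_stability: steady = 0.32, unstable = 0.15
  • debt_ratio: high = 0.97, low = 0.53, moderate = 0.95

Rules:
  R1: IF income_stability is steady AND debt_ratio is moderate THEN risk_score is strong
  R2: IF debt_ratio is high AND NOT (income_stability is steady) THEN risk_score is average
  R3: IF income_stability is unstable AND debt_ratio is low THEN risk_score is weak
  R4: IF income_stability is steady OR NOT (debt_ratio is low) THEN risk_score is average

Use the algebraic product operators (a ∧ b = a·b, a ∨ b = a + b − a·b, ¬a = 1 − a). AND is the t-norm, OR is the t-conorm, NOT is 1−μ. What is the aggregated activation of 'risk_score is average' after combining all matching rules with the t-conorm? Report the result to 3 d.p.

0.877

R1: steady=0.32, moderate=0.95; AND[a·b] → w = 0.3040
R2: high=0.97, ¬steady=1−0.32=0.68; AND[a·b] → w = 0.6596
R3: unstable=0.15, low=0.53; AND[a·b] → w = 0.0795
R4: steady=0.32, ¬low=1−0.53=0.47; OR[a + b − a·b] → w = 0.6396
Rules with consequent 'average': {R2, R4} → strengths 0.6596, 0.6396
Aggregate via t-conorm [a + b − a·b]: 0.8773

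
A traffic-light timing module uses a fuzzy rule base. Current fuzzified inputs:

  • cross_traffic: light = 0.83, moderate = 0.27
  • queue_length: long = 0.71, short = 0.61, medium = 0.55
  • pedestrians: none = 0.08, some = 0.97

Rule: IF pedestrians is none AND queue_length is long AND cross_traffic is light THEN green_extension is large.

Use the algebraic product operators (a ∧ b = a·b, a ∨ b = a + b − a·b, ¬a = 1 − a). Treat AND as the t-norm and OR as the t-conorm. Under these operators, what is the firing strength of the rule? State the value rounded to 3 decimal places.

firing strength: none=0.08, long=0.71, light=0.83; AND[a·b] → w = 0.0471

0.047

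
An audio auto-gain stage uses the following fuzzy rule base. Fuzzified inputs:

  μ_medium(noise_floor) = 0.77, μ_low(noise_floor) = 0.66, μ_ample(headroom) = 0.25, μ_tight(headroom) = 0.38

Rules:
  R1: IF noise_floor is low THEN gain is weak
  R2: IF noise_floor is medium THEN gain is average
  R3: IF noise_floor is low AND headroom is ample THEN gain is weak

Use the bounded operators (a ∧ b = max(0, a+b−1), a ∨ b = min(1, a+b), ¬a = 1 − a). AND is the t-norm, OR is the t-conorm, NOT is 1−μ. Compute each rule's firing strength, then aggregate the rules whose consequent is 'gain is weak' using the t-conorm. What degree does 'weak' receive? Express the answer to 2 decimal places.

R1: low=0.66 → w = 0.66
R2: medium=0.77 → w = 0.77
R3: low=0.66, ample=0.25; AND[max(0, a+b−1)] → w = 0.00
Rules with consequent 'weak': {R1, R3} → strengths 0.66, 0.00
Aggregate via t-conorm [min(1, a+b)]: 0.66

0.66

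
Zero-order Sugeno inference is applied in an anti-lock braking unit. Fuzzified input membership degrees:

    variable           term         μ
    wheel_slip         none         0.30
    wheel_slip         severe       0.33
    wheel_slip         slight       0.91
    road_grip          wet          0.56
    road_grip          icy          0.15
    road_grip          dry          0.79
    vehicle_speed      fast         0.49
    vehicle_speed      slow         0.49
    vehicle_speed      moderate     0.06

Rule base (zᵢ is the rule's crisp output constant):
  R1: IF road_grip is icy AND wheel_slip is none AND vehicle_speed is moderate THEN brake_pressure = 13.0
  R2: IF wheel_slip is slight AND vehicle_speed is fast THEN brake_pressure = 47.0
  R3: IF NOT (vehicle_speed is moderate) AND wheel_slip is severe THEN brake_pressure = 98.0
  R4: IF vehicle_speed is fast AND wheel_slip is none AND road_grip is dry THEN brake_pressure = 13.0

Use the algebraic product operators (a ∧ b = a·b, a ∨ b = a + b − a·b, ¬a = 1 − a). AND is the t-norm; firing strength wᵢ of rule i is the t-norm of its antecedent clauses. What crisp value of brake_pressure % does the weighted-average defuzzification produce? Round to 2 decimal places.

60.46

R1 (z=13.0): icy=0.15, none=0.30, moderate=0.06; AND[a·b] → w = 0.0027
R2 (z=47.0): slight=0.91, fast=0.49; AND[a·b] → w = 0.4459
R3 (z=98.0): ¬moderate=1−0.06=0.94, severe=0.33; AND[a·b] → w = 0.3102
R4 (z=13.0): fast=0.49, none=0.30, dry=0.79; AND[a·b] → w = 0.1161
Weighted average = (0.0027·13.0 + 0.4459·47.0 + 0.3102·98.0 + 0.1161·13.0) / (0.0027 + 0.4459 + 0.3102 + 0.1161)
  = 52.9017 / 0.8749 = 60.46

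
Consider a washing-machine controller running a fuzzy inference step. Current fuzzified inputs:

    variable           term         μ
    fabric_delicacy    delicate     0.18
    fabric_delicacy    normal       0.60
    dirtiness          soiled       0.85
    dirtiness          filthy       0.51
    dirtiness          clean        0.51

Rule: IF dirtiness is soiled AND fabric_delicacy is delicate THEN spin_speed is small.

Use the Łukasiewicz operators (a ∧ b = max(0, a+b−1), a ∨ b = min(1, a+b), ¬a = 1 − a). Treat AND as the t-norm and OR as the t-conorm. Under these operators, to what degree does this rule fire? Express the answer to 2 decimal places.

firing strength: soiled=0.85, delicate=0.18; AND[max(0, a+b−1)] → w = 0.03

0.03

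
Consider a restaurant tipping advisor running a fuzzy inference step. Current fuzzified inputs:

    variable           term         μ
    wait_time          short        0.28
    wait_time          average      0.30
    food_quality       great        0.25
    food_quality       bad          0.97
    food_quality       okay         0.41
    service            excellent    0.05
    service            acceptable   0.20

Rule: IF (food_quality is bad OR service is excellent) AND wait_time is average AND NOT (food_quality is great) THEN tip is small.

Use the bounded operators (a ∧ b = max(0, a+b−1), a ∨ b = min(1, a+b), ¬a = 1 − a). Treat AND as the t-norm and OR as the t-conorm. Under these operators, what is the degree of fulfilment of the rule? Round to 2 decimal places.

0.05

firing strength: (bad=0.97 OR excellent=0.05) = 1.00; AND[max(0, a+b−1)] with average=0.30, ¬great=1−0.25=0.75 → w = 0.05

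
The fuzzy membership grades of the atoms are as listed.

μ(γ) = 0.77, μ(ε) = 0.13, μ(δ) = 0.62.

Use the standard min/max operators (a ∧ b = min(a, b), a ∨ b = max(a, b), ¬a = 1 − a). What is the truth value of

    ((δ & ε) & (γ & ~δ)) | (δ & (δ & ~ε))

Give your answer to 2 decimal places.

0.62

δ & ε = min(a, b) on (0.62, 0.13) = 0.13
~δ = 1 − 0.62 = 0.38
γ & ~δ = min(a, b) on (0.77, 0.38) = 0.38
(δ & ε) & (γ & ~δ) = min(a, b) on (0.13, 0.38) = 0.13
~ε = 1 − 0.13 = 0.87
δ & ~ε = min(a, b) on (0.62, 0.87) = 0.62
δ & (δ & ~ε) = min(a, b) on (0.62, 0.62) = 0.62
((δ & ε) & (γ & ~δ)) | (δ & (δ & ~ε)) = max(a, b) on (0.13, 0.62) = 0.62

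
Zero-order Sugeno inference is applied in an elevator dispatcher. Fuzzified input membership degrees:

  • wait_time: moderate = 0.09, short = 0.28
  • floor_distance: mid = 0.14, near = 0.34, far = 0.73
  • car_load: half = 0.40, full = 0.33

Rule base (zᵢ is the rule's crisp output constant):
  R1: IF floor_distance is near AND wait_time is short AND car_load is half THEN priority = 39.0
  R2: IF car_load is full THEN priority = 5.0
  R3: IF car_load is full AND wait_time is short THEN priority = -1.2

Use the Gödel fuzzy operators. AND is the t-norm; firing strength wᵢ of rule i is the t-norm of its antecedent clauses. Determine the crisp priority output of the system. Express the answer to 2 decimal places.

R1 (z=39.0): near=0.34, short=0.28, half=0.40; AND[min(a, b)] → w = 0.28
R2 (z=5.0): full=0.33 → w = 0.33
R3 (z=-1.2): full=0.33, short=0.28; AND[min(a, b)] → w = 0.28
Weighted average = (0.28·39.0 + 0.33·5.0 + 0.28·-1.2) / (0.28 + 0.33 + 0.28)
  = 12.2340 / 0.8900 = 13.75

13.75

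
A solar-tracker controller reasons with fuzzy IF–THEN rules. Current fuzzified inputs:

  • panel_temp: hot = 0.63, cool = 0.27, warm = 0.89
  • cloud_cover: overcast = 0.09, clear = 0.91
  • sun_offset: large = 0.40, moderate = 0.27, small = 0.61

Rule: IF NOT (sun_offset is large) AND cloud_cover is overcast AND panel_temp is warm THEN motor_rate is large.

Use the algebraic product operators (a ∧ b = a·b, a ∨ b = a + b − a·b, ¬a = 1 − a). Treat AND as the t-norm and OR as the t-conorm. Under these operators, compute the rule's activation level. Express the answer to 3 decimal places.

0.048

firing strength: ¬large=1−0.40=0.60, overcast=0.09, warm=0.89; AND[a·b] → w = 0.0481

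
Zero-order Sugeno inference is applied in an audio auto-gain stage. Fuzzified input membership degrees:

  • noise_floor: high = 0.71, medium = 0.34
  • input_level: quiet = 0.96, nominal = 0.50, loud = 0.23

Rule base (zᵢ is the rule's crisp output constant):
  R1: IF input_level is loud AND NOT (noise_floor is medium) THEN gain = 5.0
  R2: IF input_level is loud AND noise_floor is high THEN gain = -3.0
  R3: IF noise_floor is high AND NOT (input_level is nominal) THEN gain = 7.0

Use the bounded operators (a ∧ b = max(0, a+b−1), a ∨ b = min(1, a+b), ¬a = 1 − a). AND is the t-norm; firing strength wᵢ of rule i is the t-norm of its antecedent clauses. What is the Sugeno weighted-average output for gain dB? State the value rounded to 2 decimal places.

7.00

R1 (z=5.0): loud=0.23, ¬medium=1−0.34=0.66; AND[max(0, a+b−1)] → w = 0.00
R2 (z=-3.0): loud=0.23, high=0.71; AND[max(0, a+b−1)] → w = 0.00
R3 (z=7.0): high=0.71, ¬nominal=1−0.50=0.50; AND[max(0, a+b−1)] → w = 0.21
Weighted average = (0.00·5.0 + 0.00·-3.0 + 0.21·7.0) / (0.00 + 0.00 + 0.21)
  = 1.4700 / 0.2100 = 7.00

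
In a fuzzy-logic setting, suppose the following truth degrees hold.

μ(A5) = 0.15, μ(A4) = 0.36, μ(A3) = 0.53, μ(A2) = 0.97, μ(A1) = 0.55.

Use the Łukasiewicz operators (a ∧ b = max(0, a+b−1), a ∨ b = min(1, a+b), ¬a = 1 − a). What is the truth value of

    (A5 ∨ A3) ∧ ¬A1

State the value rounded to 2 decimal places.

A5 ∨ A3 = min(1, a+b) on (0.15, 0.53) = 0.68
¬A1 = 1 − 0.55 = 0.45
(A5 ∨ A3) ∧ ¬A1 = max(0, a+b−1) on (0.68, 0.45) = 0.13

0.13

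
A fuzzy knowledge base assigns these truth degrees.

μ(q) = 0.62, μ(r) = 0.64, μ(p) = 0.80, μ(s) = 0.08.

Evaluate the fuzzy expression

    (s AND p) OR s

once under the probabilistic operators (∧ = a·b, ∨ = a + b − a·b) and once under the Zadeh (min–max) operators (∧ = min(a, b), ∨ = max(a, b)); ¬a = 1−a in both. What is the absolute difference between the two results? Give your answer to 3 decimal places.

Under probabilistic:
  s AND p = a·b on (0.0800, 0.8000) = 0.0640
  (s AND p) OR s = a + b − a·b on (0.0640, 0.0800) = 0.1389
  → value = 0.1389
Under Zadeh (min–max):
  s AND p = min(a, b) on (0.08, 0.80) = 0.08
  (s AND p) OR s = max(a, b) on (0.08, 0.08) = 0.08
  → value = 0.0800
|0.1389 − 0.0800| = 0.059

0.059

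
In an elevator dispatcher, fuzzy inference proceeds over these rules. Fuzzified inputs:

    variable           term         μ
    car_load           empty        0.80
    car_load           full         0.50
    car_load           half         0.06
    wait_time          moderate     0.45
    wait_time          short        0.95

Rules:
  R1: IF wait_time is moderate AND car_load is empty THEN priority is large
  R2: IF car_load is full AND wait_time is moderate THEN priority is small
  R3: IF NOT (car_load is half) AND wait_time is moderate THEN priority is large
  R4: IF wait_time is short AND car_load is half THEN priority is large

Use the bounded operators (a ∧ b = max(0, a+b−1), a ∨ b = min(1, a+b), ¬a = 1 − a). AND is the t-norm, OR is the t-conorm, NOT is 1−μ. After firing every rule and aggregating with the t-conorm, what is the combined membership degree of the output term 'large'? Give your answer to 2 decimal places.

0.65

R1: moderate=0.45, empty=0.80; AND[max(0, a+b−1)] → w = 0.25
R2: full=0.50, moderate=0.45; AND[max(0, a+b−1)] → w = 0.00
R3: ¬half=1−0.06=0.94, moderate=0.45; AND[max(0, a+b−1)] → w = 0.39
R4: short=0.95, half=0.06; AND[max(0, a+b−1)] → w = 0.01
Rules with consequent 'large': {R1, R3, R4} → strengths 0.25, 0.39, 0.01
Aggregate via t-conorm [min(1, a+b)]: 0.65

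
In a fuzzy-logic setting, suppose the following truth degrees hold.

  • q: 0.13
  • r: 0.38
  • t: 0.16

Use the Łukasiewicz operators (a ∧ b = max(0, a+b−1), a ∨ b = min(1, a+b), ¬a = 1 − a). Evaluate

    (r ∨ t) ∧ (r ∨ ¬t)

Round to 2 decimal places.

0.54

r ∨ t = min(1, a+b) on (0.38, 0.16) = 0.54
¬t = 1 − 0.16 = 0.84
r ∨ ¬t = min(1, a+b) on (0.38, 0.84) = 1.00
(r ∨ t) ∧ (r ∨ ¬t) = max(0, a+b−1) on (0.54, 1.00) = 0.54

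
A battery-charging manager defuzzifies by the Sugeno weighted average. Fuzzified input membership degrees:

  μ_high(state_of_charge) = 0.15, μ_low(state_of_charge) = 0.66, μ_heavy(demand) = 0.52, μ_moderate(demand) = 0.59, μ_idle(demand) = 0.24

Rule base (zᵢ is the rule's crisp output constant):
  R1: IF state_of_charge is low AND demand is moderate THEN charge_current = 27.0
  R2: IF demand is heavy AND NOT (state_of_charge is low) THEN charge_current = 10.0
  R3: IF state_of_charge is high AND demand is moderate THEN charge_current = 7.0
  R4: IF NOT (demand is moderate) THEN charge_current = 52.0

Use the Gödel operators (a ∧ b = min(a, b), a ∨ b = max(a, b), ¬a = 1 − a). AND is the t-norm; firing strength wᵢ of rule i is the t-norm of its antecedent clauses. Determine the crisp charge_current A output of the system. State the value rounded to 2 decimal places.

27.99

R1 (z=27.0): low=0.66, moderate=0.59; AND[min(a, b)] → w = 0.59
R2 (z=10.0): heavy=0.52, ¬low=1−0.66=0.34; AND[min(a, b)] → w = 0.34
R3 (z=7.0): high=0.15, moderate=0.59; AND[min(a, b)] → w = 0.15
R4 (z=52.0): ¬moderate=1−0.59=0.41 → w = 0.41
Weighted average = (0.59·27.0 + 0.34·10.0 + 0.15·7.0 + 0.41·52.0) / (0.59 + 0.34 + 0.15 + 0.41)
  = 41.7000 / 1.4900 = 27.99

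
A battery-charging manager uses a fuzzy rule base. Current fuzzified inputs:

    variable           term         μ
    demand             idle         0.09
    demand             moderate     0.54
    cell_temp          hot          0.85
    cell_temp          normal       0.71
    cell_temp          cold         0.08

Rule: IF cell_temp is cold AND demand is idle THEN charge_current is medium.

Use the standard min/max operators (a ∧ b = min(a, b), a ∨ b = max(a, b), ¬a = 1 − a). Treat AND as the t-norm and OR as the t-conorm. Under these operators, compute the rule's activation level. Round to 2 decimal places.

0.08

firing strength: cold=0.08, idle=0.09; AND[min(a, b)] → w = 0.08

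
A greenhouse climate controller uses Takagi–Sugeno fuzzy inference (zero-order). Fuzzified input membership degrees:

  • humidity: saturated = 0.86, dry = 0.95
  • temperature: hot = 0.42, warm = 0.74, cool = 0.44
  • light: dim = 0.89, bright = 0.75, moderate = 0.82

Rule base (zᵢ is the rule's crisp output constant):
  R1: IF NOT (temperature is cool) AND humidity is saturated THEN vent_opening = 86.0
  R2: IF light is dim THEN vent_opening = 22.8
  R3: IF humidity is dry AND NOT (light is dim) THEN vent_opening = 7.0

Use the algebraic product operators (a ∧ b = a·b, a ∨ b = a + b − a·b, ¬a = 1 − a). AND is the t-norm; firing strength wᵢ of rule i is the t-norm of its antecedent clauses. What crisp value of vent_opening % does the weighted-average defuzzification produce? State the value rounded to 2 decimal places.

R1 (z=86.0): ¬cool=1−0.44=0.56, saturated=0.86; AND[a·b] → w = 0.4816
R2 (z=22.8): dim=0.89 → w = 0.8900
R3 (z=7.0): dry=0.95, ¬dim=1−0.89=0.11; AND[a·b] → w = 0.1045
Weighted average = (0.4816·86.0 + 0.8900·22.8 + 0.1045·7.0) / (0.4816 + 0.8900 + 0.1045)
  = 62.4411 / 1.4761 = 42.30

42.30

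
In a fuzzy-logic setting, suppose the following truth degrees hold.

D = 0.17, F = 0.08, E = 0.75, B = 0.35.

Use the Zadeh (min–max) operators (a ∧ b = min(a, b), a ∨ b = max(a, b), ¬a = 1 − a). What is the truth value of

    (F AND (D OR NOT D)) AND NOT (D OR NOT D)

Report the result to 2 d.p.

0.08

NOT D = 1 − 0.17 = 0.83
D OR NOT D = max(a, b) on (0.17, 0.83) = 0.83
F AND (D OR NOT D) = min(a, b) on (0.08, 0.83) = 0.08
NOT D = 1 − 0.17 = 0.83
D OR NOT D = max(a, b) on (0.17, 0.83) = 0.83
NOT (D OR NOT D) = 1 − 0.83 = 0.17
(F AND (D OR NOT D)) AND NOT (D OR NOT D) = min(a, b) on (0.08, 0.17) = 0.08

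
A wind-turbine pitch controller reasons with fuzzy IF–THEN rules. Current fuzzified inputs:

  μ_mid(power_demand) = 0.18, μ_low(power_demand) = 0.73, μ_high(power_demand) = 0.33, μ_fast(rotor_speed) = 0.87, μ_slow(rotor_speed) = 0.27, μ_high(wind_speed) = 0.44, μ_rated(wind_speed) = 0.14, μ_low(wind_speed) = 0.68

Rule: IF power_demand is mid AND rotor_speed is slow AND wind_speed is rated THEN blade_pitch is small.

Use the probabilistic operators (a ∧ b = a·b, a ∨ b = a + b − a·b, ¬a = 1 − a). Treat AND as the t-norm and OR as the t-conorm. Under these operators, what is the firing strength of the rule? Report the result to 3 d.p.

0.007

firing strength: mid=0.18, slow=0.27, rated=0.14; AND[a·b] → w = 0.0068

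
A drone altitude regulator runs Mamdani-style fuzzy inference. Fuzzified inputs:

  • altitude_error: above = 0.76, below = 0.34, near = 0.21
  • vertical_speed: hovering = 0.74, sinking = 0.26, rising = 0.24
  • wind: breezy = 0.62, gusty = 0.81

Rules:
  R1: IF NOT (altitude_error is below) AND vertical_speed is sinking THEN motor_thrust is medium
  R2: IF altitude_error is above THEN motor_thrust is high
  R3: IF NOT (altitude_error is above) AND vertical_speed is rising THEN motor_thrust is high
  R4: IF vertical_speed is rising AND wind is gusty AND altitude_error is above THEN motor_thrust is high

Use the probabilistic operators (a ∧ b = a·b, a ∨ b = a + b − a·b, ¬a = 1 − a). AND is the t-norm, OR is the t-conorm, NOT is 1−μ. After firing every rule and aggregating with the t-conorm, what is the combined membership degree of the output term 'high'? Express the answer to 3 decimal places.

R1: ¬below=1−0.34=0.66, sinking=0.26; AND[a·b] → w = 0.1716
R2: above=0.76 → w = 0.7600
R3: ¬above=1−0.76=0.24, rising=0.24; AND[a·b] → w = 0.0576
R4: rising=0.24, gusty=0.81, above=0.76; AND[a·b] → w = 0.1477
Rules with consequent 'high': {R2, R3, R4} → strengths 0.7600, 0.0576, 0.1477
Aggregate via t-conorm [a + b − a·b]: 0.8072

0.807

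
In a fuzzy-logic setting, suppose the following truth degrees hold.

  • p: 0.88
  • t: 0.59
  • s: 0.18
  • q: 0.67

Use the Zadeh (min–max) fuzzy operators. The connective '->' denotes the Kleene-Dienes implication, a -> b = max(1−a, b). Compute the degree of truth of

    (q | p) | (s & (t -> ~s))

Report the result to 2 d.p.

q | p = max(a, b) on (0.67, 0.88) = 0.88
~s = 1 − 0.18 = 0.82
t -> ~s  [Kleene-Dienes: max(1−a, b)] with a=0.59, b=0.82 → 0.82
s & (t -> ~s) = min(a, b) on (0.18, 0.82) = 0.18
(q | p) | (s & (t -> ~s)) = max(a, b) on (0.88, 0.18) = 0.88

0.88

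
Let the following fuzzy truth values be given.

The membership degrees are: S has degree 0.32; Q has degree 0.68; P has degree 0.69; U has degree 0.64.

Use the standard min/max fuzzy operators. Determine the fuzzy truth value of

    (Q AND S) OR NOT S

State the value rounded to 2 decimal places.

0.68

Q AND S = min(a, b) on (0.68, 0.32) = 0.32
NOT S = 1 − 0.32 = 0.68
(Q AND S) OR NOT S = max(a, b) on (0.32, 0.68) = 0.68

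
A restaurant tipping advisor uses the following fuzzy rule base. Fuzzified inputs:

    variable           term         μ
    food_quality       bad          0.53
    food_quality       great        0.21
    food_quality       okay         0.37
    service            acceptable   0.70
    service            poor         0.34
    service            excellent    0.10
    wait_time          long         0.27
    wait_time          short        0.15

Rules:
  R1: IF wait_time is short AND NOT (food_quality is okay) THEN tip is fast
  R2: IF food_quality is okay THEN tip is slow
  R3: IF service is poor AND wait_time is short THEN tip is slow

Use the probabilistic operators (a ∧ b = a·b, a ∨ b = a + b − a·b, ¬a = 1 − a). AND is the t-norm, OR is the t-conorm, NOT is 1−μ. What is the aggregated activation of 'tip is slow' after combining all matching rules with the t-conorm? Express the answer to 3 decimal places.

R1: short=0.15, ¬okay=1−0.37=0.63; AND[a·b] → w = 0.0945
R2: okay=0.37 → w = 0.3700
R3: poor=0.34, short=0.15; AND[a·b] → w = 0.0510
Rules with consequent 'slow': {R2, R3} → strengths 0.3700, 0.0510
Aggregate via t-conorm [a + b − a·b]: 0.4021

0.402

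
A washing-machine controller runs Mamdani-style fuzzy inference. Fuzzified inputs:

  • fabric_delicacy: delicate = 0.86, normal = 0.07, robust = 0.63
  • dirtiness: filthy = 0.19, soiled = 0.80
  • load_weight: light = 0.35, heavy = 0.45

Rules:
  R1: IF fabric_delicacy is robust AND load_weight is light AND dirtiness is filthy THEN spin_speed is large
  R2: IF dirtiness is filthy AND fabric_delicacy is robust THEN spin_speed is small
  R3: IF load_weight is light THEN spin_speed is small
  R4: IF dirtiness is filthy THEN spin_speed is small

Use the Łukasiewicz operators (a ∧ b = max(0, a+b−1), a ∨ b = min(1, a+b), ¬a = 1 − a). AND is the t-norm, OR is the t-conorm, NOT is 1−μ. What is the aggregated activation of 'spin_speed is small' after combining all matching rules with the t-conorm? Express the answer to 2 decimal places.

0.54

R1: robust=0.63, light=0.35, filthy=0.19; AND[max(0, a+b−1)] → w = 0.00
R2: filthy=0.19, robust=0.63; AND[max(0, a+b−1)] → w = 0.00
R3: light=0.35 → w = 0.35
R4: filthy=0.19 → w = 0.19
Rules with consequent 'small': {R2, R3, R4} → strengths 0.00, 0.35, 0.19
Aggregate via t-conorm [min(1, a+b)]: 0.54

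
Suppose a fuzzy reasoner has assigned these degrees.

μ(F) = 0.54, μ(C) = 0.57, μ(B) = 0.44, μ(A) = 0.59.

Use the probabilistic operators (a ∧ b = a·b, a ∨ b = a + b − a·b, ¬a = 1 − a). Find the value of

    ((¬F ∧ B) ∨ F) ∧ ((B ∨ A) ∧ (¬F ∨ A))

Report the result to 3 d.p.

0.380

¬F = 1 − 0.5400 = 0.4600
¬F ∧ B = a·b on (0.4600, 0.4400) = 0.2024
(¬F ∧ B) ∨ F = a + b − a·b on (0.2024, 0.5400) = 0.6331
B ∨ A = a + b − a·b on (0.4400, 0.5900) = 0.7704
¬F = 1 − 0.5400 = 0.4600
¬F ∨ A = a + b − a·b on (0.4600, 0.5900) = 0.7786
(B ∨ A) ∧ (¬F ∨ A) = a·b on (0.7704, 0.7786) = 0.5998
((¬F ∧ B) ∨ F) ∧ ((B ∨ A) ∧ (¬F ∨ A)) = a·b on (0.6331, 0.5998) = 0.3798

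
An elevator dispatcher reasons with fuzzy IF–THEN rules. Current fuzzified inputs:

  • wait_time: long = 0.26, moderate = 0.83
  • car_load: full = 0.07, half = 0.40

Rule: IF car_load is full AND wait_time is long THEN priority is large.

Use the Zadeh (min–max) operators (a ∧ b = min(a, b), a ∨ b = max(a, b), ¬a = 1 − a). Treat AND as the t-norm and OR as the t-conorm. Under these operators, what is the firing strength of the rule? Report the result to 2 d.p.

firing strength: full=0.07, long=0.26; AND[min(a, b)] → w = 0.07

0.07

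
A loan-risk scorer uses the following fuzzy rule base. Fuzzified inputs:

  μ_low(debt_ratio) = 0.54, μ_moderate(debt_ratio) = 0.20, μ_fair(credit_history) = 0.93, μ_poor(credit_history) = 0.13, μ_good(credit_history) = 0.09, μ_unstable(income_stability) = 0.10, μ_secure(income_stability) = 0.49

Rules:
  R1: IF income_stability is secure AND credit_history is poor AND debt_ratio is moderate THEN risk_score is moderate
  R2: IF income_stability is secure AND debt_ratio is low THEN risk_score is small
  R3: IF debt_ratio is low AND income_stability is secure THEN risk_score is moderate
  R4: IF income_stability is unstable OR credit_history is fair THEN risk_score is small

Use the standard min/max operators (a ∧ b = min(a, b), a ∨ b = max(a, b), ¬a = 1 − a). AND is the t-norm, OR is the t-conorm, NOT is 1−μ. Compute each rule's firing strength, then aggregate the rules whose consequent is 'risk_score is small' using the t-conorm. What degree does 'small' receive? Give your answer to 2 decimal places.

R1: secure=0.49, poor=0.13, moderate=0.20; AND[min(a, b)] → w = 0.13
R2: secure=0.49, low=0.54; AND[min(a, b)] → w = 0.49
R3: low=0.54, secure=0.49; AND[min(a, b)] → w = 0.49
R4: unstable=0.10, fair=0.93; OR[max(a, b)] → w = 0.93
Rules with consequent 'small': {R2, R4} → strengths 0.49, 0.93
Aggregate via t-conorm [max(a, b)]: 0.93

0.93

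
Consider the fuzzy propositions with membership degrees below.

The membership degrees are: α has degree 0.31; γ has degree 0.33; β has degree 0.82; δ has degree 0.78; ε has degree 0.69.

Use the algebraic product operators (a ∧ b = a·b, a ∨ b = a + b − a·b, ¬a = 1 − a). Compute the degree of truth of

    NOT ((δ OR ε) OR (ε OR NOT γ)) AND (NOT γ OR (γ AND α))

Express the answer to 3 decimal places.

δ OR ε = a + b − a·b on (0.7800, 0.6900) = 0.9318
NOT γ = 1 − 0.3300 = 0.6700
ε OR NOT γ = a + b − a·b on (0.6900, 0.6700) = 0.8977
(δ OR ε) OR (ε OR NOT γ) = a + b − a·b on (0.9318, 0.8977) = 0.9930
NOT ((δ OR ε) OR (ε OR NOT γ)) = 1 − 0.9930 = 0.0070
NOT γ = 1 − 0.3300 = 0.6700
γ AND α = a·b on (0.3300, 0.3100) = 0.1023
NOT γ OR (γ AND α) = a + b − a·b on (0.6700, 0.1023) = 0.7038
NOT ((δ OR ε) OR (ε OR NOT γ)) AND (NOT γ OR (γ AND α)) = a·b on (0.0070, 0.7038) = 0.0049

0.005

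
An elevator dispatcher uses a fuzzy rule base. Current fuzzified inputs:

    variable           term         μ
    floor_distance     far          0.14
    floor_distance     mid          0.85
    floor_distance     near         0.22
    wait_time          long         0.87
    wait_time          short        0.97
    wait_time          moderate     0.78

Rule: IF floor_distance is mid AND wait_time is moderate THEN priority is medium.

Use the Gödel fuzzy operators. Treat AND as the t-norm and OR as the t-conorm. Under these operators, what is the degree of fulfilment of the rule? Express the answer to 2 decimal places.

firing strength: mid=0.85, moderate=0.78; AND[min(a, b)] → w = 0.78

0.78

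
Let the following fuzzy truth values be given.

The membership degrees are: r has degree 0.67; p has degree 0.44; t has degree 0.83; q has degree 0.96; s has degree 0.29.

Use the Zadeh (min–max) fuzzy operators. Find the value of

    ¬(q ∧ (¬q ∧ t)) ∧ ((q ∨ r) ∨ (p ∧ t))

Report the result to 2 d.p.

0.96

¬q = 1 − 0.96 = 0.04
¬q ∧ t = min(a, b) on (0.04, 0.83) = 0.04
q ∧ (¬q ∧ t) = min(a, b) on (0.96, 0.04) = 0.04
¬(q ∧ (¬q ∧ t)) = 1 − 0.04 = 0.96
q ∨ r = max(a, b) on (0.96, 0.67) = 0.96
p ∧ t = min(a, b) on (0.44, 0.83) = 0.44
(q ∨ r) ∨ (p ∧ t) = max(a, b) on (0.96, 0.44) = 0.96
¬(q ∧ (¬q ∧ t)) ∧ ((q ∨ r) ∨ (p ∧ t)) = min(a, b) on (0.96, 0.96) = 0.96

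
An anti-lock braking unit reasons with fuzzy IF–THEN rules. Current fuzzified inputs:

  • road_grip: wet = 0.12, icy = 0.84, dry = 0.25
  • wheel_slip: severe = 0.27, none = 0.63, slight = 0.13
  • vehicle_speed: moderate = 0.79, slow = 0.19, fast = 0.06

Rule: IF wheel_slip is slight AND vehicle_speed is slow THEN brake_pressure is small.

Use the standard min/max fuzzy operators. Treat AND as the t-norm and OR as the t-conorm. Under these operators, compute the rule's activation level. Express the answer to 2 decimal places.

firing strength: slight=0.13, slow=0.19; AND[min(a, b)] → w = 0.13

0.13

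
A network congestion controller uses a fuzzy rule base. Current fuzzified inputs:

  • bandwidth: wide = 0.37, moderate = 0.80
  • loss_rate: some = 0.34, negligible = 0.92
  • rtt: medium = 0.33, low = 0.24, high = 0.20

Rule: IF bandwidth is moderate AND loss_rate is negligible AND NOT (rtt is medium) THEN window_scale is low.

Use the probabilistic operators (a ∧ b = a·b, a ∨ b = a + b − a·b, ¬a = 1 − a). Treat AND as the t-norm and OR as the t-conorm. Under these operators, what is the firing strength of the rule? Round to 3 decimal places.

firing strength: moderate=0.80, negligible=0.92, ¬medium=1−0.33=0.67; AND[a·b] → w = 0.4931

0.493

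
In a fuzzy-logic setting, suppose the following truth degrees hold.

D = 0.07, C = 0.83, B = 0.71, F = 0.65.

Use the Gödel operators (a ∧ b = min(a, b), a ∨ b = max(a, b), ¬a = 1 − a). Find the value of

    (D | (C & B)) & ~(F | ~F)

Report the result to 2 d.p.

0.35

C & B = min(a, b) on (0.83, 0.71) = 0.71
D | (C & B) = max(a, b) on (0.07, 0.71) = 0.71
~F = 1 − 0.65 = 0.35
F | ~F = max(a, b) on (0.65, 0.35) = 0.65
~(F | ~F) = 1 − 0.65 = 0.35
(D | (C & B)) & ~(F | ~F) = min(a, b) on (0.71, 0.35) = 0.35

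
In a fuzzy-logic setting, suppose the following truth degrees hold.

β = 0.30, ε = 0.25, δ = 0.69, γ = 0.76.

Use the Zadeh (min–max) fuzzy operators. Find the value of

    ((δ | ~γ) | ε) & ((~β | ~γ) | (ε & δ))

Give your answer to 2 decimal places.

~γ = 1 − 0.76 = 0.24
δ | ~γ = max(a, b) on (0.69, 0.24) = 0.69
(δ | ~γ) | ε = max(a, b) on (0.69, 0.25) = 0.69
~β = 1 − 0.30 = 0.70
~γ = 1 − 0.76 = 0.24
~β | ~γ = max(a, b) on (0.70, 0.24) = 0.70
ε & δ = min(a, b) on (0.25, 0.69) = 0.25
(~β | ~γ) | (ε & δ) = max(a, b) on (0.70, 0.25) = 0.70
((δ | ~γ) | ε) & ((~β | ~γ) | (ε & δ)) = min(a, b) on (0.69, 0.70) = 0.69

0.69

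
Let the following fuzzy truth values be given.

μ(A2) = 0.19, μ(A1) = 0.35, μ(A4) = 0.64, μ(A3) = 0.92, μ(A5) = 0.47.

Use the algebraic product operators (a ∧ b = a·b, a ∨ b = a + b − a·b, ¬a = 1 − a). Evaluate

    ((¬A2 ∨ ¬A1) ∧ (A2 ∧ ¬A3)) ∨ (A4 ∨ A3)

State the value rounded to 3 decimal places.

0.972

¬A2 = 1 − 0.1900 = 0.8100
¬A1 = 1 − 0.3500 = 0.6500
¬A2 ∨ ¬A1 = a + b − a·b on (0.8100, 0.6500) = 0.9335
¬A3 = 1 − 0.9200 = 0.0800
A2 ∧ ¬A3 = a·b on (0.1900, 0.0800) = 0.0152
(¬A2 ∨ ¬A1) ∧ (A2 ∧ ¬A3) = a·b on (0.9335, 0.0152) = 0.0142
A4 ∨ A3 = a + b − a·b on (0.6400, 0.9200) = 0.9712
((¬A2 ∨ ¬A1) ∧ (A2 ∧ ¬A3)) ∨ (A4 ∨ A3) = a + b − a·b on (0.0142, 0.9712) = 0.9716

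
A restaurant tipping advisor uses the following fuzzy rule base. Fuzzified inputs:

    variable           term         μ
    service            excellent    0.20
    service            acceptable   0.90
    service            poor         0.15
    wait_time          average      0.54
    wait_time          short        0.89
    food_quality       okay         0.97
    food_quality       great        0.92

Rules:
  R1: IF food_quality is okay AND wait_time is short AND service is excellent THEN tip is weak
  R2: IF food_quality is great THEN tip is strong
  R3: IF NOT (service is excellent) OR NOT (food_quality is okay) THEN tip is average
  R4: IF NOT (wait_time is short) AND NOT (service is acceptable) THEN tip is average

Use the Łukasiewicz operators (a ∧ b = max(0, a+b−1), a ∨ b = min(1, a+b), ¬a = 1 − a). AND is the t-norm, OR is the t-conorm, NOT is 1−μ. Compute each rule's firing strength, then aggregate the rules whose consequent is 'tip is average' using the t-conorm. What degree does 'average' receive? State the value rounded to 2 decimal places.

R1: okay=0.97, short=0.89, excellent=0.20; AND[max(0, a+b−1)] → w = 0.06
R2: great=0.92 → w = 0.92
R3: ¬excellent=1−0.20=0.80, ¬okay=1−0.97=0.03; OR[min(1, a+b)] → w = 0.83
R4: ¬short=1−0.89=0.11, ¬acceptable=1−0.90=0.10; AND[max(0, a+b−1)] → w = 0.00
Rules with consequent 'average': {R3, R4} → strengths 0.83, 0.00
Aggregate via t-conorm [min(1, a+b)]: 0.83

0.83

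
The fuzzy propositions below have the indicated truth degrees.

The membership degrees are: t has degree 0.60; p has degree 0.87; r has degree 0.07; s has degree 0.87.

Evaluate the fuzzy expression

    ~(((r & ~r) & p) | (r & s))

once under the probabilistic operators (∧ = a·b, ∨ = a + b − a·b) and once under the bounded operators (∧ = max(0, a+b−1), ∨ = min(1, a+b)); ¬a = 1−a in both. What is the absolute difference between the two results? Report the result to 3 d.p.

0.114

Under probabilistic:
  ~r = 1 − 0.0700 = 0.9300
  r & ~r = a·b on (0.0700, 0.9300) = 0.0651
  (r & ~r) & p = a·b on (0.0651, 0.8700) = 0.0566
  r & s = a·b on (0.0700, 0.8700) = 0.0609
  ((r & ~r) & p) | (r & s) = a + b − a·b on (0.0566, 0.0609) = 0.1141
  ~(((r & ~r) & p) | (r & s)) = 1 − 0.1141 = 0.8859
  → value = 0.8859
Under bounded:
  ~r = 1 − 0.07 = 0.93
  r & ~r = max(0, a+b−1) on (0.07, 0.93) = 0.00
  (r & ~r) & p = max(0, a+b−1) on (0.00, 0.87) = 0.00
  r & s = max(0, a+b−1) on (0.07, 0.87) = 0.00
  ((r & ~r) & p) | (r & s) = min(1, a+b) on (0.00, 0.00) = 0.00
  ~(((r & ~r) & p) | (r & s)) = 1 − 0.00 = 1.00
  → value = 1.0000
|0.8859 − 1.0000| = 0.114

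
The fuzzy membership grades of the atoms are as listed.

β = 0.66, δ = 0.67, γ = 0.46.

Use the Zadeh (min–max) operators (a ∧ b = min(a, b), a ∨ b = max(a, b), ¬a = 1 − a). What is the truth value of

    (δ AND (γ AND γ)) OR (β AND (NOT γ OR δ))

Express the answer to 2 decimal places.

0.66

γ AND γ = min(a, b) on (0.46, 0.46) = 0.46
δ AND (γ AND γ) = min(a, b) on (0.67, 0.46) = 0.46
NOT γ = 1 − 0.46 = 0.54
NOT γ OR δ = max(a, b) on (0.54, 0.67) = 0.67
β AND (NOT γ OR δ) = min(a, b) on (0.66, 0.67) = 0.66
(δ AND (γ AND γ)) OR (β AND (NOT γ OR δ)) = max(a, b) on (0.46, 0.66) = 0.66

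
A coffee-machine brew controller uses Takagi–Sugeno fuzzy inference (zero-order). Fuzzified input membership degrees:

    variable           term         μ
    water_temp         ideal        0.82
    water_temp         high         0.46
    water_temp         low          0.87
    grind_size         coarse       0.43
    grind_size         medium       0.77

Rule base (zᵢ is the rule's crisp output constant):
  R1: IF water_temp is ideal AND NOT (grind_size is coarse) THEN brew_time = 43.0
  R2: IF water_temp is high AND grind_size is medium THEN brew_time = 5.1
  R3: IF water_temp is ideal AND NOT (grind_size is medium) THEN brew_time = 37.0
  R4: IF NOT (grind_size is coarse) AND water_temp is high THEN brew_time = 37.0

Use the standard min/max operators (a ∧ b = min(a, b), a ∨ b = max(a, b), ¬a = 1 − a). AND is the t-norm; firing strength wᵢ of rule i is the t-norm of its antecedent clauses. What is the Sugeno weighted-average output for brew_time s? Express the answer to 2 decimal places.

30.46

R1 (z=43.0): ideal=0.82, ¬coarse=1−0.43=0.57; AND[min(a, b)] → w = 0.57
R2 (z=5.1): high=0.46, medium=0.77; AND[min(a, b)] → w = 0.46
R3 (z=37.0): ideal=0.82, ¬medium=1−0.77=0.23; AND[min(a, b)] → w = 0.23
R4 (z=37.0): ¬coarse=1−0.43=0.57, high=0.46; AND[min(a, b)] → w = 0.46
Weighted average = (0.57·43.0 + 0.46·5.1 + 0.23·37.0 + 0.46·37.0) / (0.57 + 0.46 + 0.23 + 0.46)
  = 52.3860 / 1.7200 = 30.46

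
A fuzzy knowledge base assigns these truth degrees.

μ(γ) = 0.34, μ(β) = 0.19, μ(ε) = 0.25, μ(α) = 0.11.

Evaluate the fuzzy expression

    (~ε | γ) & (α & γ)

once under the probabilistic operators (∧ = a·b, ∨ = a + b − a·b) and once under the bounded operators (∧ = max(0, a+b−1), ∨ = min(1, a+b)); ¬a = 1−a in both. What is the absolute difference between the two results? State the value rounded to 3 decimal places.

0.031

Under probabilistic:
  ~ε = 1 − 0.2500 = 0.7500
  ~ε | γ = a + b − a·b on (0.7500, 0.3400) = 0.8350
  α & γ = a·b on (0.1100, 0.3400) = 0.0374
  (~ε | γ) & (α & γ) = a·b on (0.8350, 0.0374) = 0.0312
  → value = 0.0312
Under bounded:
  ~ε = 1 − 0.25 = 0.75
  ~ε | γ = min(1, a+b) on (0.75, 0.34) = 1.00
  α & γ = max(0, a+b−1) on (0.11, 0.34) = 0.00
  (~ε | γ) & (α & γ) = max(0, a+b−1) on (1.00, 0.00) = 0.00
  → value = 0.0000
|0.0312 − 0.0000| = 0.031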